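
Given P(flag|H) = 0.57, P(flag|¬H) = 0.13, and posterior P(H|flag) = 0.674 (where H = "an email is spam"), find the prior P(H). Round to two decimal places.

P(H) = 0.32

In odds form, posterior odds = prior odds × likelihood ratio, so prior odds = posterior odds ÷ LR.
Posterior odds = 0.674/(1−0.674) = 2.0675. LR = 0.57/0.13 = 4.3846.
Prior odds = 2.0675/4.3846 = 0.4715, so P(H) = 0.4715/(1+0.4715) ≈ 0.32.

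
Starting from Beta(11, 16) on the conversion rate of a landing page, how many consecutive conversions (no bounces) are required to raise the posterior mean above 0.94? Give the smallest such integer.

After k conversions and 0 bounces the posterior is Beta(11+k, 16), with mean (11+k)/(11+16+k).
Set (11+k)/(27+k) > 0.94 and solve: k > (0.94·27 − 11)/(1 − 0.94) = 239.667.
The smallest integer exceeding 239.667 is 240, and checking k=240: (251)/(267) = 0.9401 > 0.94.

k = 240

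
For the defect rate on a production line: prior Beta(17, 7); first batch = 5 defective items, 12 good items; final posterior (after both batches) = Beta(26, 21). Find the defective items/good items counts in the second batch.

Because Beta–binomial updating is additive in the counts, the combined data contributed (α_post−α_prior, β_post−β_prior) successes and failures.
Total across both batches: 26−17=9 defective items, 21−7=14 good items.
Subtract the first batch: 9−5=4 defective items and 14−12=2 good items.

4 defective items and 2 good items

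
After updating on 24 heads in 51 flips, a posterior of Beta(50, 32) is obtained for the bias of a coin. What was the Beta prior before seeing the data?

Under Beta–binomial conjugacy the posterior parameters are (a+s, b+f).
Subtract the data counts: 50−24=26, 32−27=5.

Beta(26, 5)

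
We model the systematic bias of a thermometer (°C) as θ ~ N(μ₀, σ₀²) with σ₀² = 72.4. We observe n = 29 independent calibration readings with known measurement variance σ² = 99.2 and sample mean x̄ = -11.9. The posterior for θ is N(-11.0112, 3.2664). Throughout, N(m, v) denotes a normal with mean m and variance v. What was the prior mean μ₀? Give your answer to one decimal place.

The posterior mean is a precision-weighted average: μ_n = (τ₀μ₀ + τ_data·x̄)/(τ₀+τ_data), with τ₀=1/σ₀² and τ_data=n/σ².
Here τ₀ = 1/72.4 = 0.013812 and τ_data = 29/99.2 = 0.292339, so τ_n = 0.306151.
Rearranging for μ₀: μ₀ = (μ_n·τ_n − τ_data·x̄)/τ₀ = (-11.0112·0.306151 − 0.292339·-11.9) / 0.013812 = 0.107744/0.013812 ≈ 7.8.

μ₀ = 7.8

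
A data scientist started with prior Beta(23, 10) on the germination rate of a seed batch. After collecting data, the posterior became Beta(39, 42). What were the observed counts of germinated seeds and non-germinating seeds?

Under Beta–binomial conjugacy the posterior parameters are (α+s, β+f).
So s = 39 − 23 = 16 and f = 42 − 10 = 32.

16 germinated seeds and 32 non-germinating seeds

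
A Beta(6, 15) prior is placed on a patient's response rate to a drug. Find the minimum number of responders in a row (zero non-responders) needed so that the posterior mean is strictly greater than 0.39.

After k responders and 0 non-responders the posterior is Beta(6+k, 15), with mean (6+k)/(6+15+k).
Set (6+k)/(21+k) > 0.39 and solve: k > (0.39·21 − 6)/(1 − 0.39) = 3.590.
The smallest integer exceeding 3.590 is 4, and checking k=4: (10)/(25) = 0.4000 > 0.39.

k = 4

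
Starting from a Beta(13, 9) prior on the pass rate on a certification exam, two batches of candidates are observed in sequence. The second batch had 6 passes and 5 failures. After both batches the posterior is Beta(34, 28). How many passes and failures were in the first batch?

Sequential conjugate updates are equivalent to a single update on the pooled data, so total successes = posterior α − prior α and total failures = posterior β − prior β.
Total across both batches: 34−13=21 passes, 28−9=19 failures.
Subtract the second batch: 21−6=15 passes and 19−5=14 failures.

15 passes and 14 failures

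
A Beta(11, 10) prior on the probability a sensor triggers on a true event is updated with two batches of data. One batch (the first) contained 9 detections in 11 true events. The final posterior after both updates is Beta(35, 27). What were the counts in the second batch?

15 detections and 15 misses

Sequential conjugate updates are equivalent to a single update on the pooled data, so total successes = posterior α − prior α and total failures = posterior β − prior β.
Total across both batches: 35−11=24 detections, 27−10=17 misses.
Subtract the first batch: 24−9=15 detections and 17−2=15 misses.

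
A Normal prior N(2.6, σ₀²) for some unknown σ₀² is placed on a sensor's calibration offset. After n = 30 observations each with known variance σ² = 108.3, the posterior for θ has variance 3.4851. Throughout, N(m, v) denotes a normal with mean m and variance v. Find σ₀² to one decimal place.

For the Normal–Normal model with known σ², precisions add: τ_n = τ₀ + n/σ².
So 1/σ₀² = 1/3.4851 − 30/108.3 = 0.286936 − 0.277008 = 0.009928.
Hence σ₀² = 1/0.009928 ≈ 100.7.

σ₀² = 100.7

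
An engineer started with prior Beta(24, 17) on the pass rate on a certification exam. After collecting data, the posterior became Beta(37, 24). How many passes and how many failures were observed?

13 passes and 7 failures

Under Beta–binomial conjugacy the posterior parameters are (α+s, β+f).
So s = 37 − 24 = 13 and f = 24 − 17 = 7.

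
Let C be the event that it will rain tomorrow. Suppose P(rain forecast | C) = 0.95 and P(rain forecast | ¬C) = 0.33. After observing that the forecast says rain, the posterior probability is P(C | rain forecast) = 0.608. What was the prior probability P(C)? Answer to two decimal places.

In odds form, posterior odds = prior odds × likelihood ratio, so prior odds = posterior odds ÷ LR.
Posterior odds = 0.608/(1−0.608) = 1.5510. LR = 0.95/0.33 = 2.8788.
Prior odds = 1.5510/2.8788 = 0.5388, so P(C) = 0.5388/(1+0.5388) ≈ 0.35.

P(C) = 0.35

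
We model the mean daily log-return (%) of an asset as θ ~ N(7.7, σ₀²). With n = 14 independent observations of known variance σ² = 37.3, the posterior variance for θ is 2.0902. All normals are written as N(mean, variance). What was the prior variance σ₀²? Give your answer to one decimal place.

For the Normal–Normal model with known σ², precisions add: τ_n = τ₀ + n/σ².
So 1/σ₀² = 1/2.0902 − 14/37.3 = 0.478423 − 0.375335 = 0.103088.
Hence σ₀² = 1/0.103088 ≈ 9.7.

σ₀² = 9.7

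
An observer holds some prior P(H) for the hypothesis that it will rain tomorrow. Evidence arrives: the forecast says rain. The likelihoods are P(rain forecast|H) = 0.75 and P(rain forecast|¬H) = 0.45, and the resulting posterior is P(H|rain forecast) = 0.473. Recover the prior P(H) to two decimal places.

P(H) = 0.35

In odds form, posterior odds = prior odds × likelihood ratio, so prior odds = posterior odds ÷ LR.
Posterior odds = 0.473/(1−0.473) = 0.8975. LR = 0.75/0.45 = 1.6667.
Prior odds = 0.8975/1.6667 = 0.5385, so P(H) = 0.5385/(1+0.5385) ≈ 0.35.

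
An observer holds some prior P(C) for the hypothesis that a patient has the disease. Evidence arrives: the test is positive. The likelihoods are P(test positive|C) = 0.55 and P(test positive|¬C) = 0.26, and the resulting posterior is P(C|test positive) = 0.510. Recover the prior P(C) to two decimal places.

In odds form, posterior odds = prior odds × likelihood ratio, so prior odds = posterior odds ÷ LR.
Posterior odds = 0.510/(1−0.510) = 1.0408. LR = 0.55/0.26 = 2.1154.
Prior odds = 1.0408/2.1154 = 0.4920, so P(C) = 0.4920/(1+0.4920) ≈ 0.33.

P(C) = 0.33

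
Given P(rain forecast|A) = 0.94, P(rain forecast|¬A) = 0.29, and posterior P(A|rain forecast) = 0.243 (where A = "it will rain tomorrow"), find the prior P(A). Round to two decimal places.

P(A) = 0.09

In odds form, posterior odds = prior odds × likelihood ratio, so prior odds = posterior odds ÷ LR.
Posterior odds = 0.243/(1−0.243) = 0.3210. LR = 0.94/0.29 = 3.2414.
Prior odds = 0.3210/3.2414 = 0.0990, so P(A) = 0.0990/(1+0.0990) ≈ 0.09.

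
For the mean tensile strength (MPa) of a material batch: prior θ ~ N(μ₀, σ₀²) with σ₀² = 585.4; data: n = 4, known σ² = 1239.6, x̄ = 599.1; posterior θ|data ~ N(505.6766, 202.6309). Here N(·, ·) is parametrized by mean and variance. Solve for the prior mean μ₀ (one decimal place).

μ₀ = 329.2

With known observation variance, the Normal–Normal posterior has precision τ_n = τ₀ + n/σ² and mean μ_n = (τ₀μ₀ + (n/σ²)x̄)/τ_n.
Here τ₀ = 1/585.4 = 0.001708 and τ_data = 4/1239.6 = 0.003227, so τ_n = 0.004935.
Rearranging for μ₀: μ₀ = (μ_n·τ_n − τ_data·x̄)/τ₀ = (505.6766·0.004935 − 0.003227·599.1) / 0.001708 = 0.562218/0.001708 ≈ 329.2.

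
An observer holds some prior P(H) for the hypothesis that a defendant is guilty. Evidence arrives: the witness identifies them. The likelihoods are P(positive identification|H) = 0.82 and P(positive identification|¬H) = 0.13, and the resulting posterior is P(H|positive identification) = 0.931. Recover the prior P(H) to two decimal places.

P(H) = 0.68

In odds form, posterior odds = prior odds × likelihood ratio, so prior odds = posterior odds ÷ LR.
Posterior odds = 0.931/(1−0.931) = 13.4928. LR = 0.82/0.13 = 6.3077.
Prior odds = 13.4928/6.3077 = 2.1391, so P(H) = 2.1391/(1+2.1391) ≈ 0.68.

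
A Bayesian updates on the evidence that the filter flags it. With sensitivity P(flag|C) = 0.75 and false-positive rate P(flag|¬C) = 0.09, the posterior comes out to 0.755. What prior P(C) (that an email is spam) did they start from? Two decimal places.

P(C) = 0.27

Bayes' rule in odds form gives O(C|E) = O(C)·[P(E|C)/P(E|¬C)], hence O(C) = O(C|E)/LR.
Posterior odds = 0.755/(1−0.755) = 3.0816. LR = 0.75/0.09 = 8.3333.
Prior odds = 3.0816/8.3333 = 0.3698, so P(C) = 0.3698/(1+0.3698) ≈ 0.27.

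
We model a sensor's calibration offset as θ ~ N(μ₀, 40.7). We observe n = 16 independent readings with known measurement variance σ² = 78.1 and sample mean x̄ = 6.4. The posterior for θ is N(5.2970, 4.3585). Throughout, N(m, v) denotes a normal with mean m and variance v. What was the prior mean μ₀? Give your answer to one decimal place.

μ₀ = -3.9

With known observation variance, the Normal–Normal posterior has precision τ_n = τ₀ + n/σ² and mean μ_n = (τ₀μ₀ + (n/σ²)x̄)/τ_n.
Here τ₀ = 1/40.7 = 0.024570 and τ_data = 16/78.1 = 0.204866, so τ_n = 0.229436.
Rearranging for μ₀: μ₀ = (μ_n·τ_n − τ_data·x̄)/τ₀ = (5.2970·0.229436 − 0.204866·6.4) / 0.024570 = -0.095820/0.024570 ≈ -3.9.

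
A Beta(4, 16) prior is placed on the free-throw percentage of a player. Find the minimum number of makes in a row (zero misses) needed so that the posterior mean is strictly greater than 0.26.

After k makes and 0 misses the posterior is Beta(4+k, 16), with mean (4+k)/(4+16+k).
Set (4+k)/(20+k) > 0.26 and solve: k > (0.26·20 − 4)/(1 − 0.26) = 1.622.
The smallest integer exceeding 1.622 is 2.

k = 2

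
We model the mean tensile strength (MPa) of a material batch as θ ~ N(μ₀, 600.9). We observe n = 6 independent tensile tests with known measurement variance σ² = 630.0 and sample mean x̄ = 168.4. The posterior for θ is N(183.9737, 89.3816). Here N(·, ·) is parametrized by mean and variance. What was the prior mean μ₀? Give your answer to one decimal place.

μ₀ = 273.1

With known observation variance, the Normal–Normal posterior has precision τ_n = τ₀ + n/σ² and mean μ_n = (τ₀μ₀ + (n/σ²)x̄)/τ_n.
Here τ₀ = 1/600.9 = 0.001664 and τ_data = 6/630.0 = 0.009524, so τ_n = 0.011188.
Rearranging for μ₀: μ₀ = (μ_n·τ_n − τ_data·x̄)/τ₀ = (183.9737·0.011188 − 0.009524·168.4) / 0.001664 = 0.454456/0.001664 ≈ 273.1.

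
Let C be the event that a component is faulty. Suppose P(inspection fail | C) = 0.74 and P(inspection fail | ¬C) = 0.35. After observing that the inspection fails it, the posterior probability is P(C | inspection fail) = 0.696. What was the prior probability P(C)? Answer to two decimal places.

P(C) = 0.52

In odds form, posterior odds = prior odds × likelihood ratio, so prior odds = posterior odds ÷ LR.
Posterior odds = 0.696/(1−0.696) = 2.2895. LR = 0.74/0.35 = 2.1143.
Prior odds = 2.2895/2.1143 = 1.0829, so P(C) = 1.0829/(1+1.0829) ≈ 0.52.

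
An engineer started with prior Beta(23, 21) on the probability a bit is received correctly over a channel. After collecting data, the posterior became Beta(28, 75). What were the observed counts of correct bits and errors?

5 correct bits and 54 errors

Under Beta–binomial conjugacy the posterior parameters are (α+s, β+f).
Match parameters: s=28−23=5, f=75−21=54.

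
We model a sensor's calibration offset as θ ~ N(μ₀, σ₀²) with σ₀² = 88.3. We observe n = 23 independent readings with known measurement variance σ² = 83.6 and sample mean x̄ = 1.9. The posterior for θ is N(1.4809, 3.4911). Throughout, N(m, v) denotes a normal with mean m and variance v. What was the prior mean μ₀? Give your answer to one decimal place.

μ₀ = -8.7

The posterior mean is a precision-weighted average: μ_n = (τ₀μ₀ + τ_data·x̄)/(τ₀+τ_data), with τ₀=1/σ₀² and τ_data=n/σ².
Here τ₀ = 1/88.3 = 0.011325 and τ_data = 23/83.6 = 0.275120, so τ_n = 0.286445.
Rearranging for μ₀: μ₀ = (μ_n·τ_n − τ_data·x̄)/τ₀ = (1.4809·0.286445 − 0.275120·1.9) / 0.011325 = -0.098532/0.011325 ≈ -8.7.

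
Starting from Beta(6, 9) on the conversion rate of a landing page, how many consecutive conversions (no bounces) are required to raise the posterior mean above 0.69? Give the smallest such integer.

After k conversions and 0 bounces the posterior is Beta(6+k, 9), with mean (6+k)/(6+9+k).
Set (6+k)/(15+k) > 0.69 and solve: k > (0.69·15 − 6)/(1 − 0.69) = 14.032.
The smallest integer exceeding 14.032 is 15, and checking k=15: (21)/(30) = 0.7000 > 0.69.

k = 15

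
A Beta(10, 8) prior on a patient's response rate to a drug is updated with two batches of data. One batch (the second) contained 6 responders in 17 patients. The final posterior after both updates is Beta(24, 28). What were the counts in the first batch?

8 responders and 9 non-responders

Sequential conjugate updates are equivalent to a single update on the pooled data, so total successes = posterior α − prior α and total failures = posterior β − prior β.
Total across both batches: 24−10=14 responders, 28−8=20 non-responders.
Subtract the second batch: 14−6=8 responders and 20−11=9 non-responders.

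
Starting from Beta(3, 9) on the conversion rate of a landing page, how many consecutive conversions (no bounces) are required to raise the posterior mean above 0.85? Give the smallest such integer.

After k conversions and 0 bounces the posterior is Beta(3+k, 9), with mean (3+k)/(3+9+k).
Set (3+k)/(12+k) > 0.85 and solve: k > (0.85·12 − 3)/(1 − 0.85) = 48.000.
The smallest integer exceeding 48.000 is 49, and checking k=49: (52)/(61) = 0.8525 > 0.85.

k = 49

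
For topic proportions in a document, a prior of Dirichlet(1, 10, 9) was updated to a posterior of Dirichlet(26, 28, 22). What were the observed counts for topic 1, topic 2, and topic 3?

For a Dirichlet(α) prior with multinomial counts c, the posterior is Dirichlet(α + c) componentwise.
Counts are posterior − prior componentwise: 26−1=25, 28−10=18, 22−9=13.

counts (25, 18, 13)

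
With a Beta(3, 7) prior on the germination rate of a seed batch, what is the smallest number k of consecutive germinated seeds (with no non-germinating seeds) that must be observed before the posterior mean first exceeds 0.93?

k = 91

After k germinated seeds and 0 non-germinating seeds the posterior is Beta(3+k, 7), with mean (3+k)/(3+7+k).
Set (3+k)/(10+k) > 0.93 and solve: k > (0.93·10 − 3)/(1 − 0.93) = 90.000.
The smallest integer exceeding 90.000 is 91, and checking k=91: (94)/(101) = 0.9307 > 0.93.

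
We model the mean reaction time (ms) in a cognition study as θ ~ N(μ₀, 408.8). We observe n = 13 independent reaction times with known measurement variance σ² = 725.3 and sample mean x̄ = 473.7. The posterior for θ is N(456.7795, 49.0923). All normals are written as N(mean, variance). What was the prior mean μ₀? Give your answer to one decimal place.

With known observation variance, the Normal–Normal posterior has precision τ_n = τ₀ + n/σ² and mean μ_n = (τ₀μ₀ + (n/σ²)x̄)/τ_n.
Here τ₀ = 1/408.8 = 0.002446 and τ_data = 13/725.3 = 0.017924, so τ_n = 0.020370.
Rearranging for μ₀: μ₀ = (μ_n·τ_n − τ_data·x̄)/τ₀ = (456.7795·0.020370 − 0.017924·473.7) / 0.002446 = 0.814000/0.002446 ≈ 332.8.

μ₀ = 332.8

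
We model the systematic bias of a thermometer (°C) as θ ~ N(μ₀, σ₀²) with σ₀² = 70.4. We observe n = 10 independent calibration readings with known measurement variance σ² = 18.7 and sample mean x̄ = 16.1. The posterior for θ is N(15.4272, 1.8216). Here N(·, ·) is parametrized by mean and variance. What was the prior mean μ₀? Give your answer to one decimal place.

The posterior mean is a precision-weighted average: μ_n = (τ₀μ₀ + τ_data·x̄)/(τ₀+τ_data), with τ₀=1/σ₀² and τ_data=n/σ².
Here τ₀ = 1/70.4 = 0.014205 and τ_data = 10/18.7 = 0.534759, so τ_n = 0.548964.
Rearranging for μ₀: μ₀ = (μ_n·τ_n − τ_data·x̄)/τ₀ = (15.4272·0.548964 − 0.534759·16.1) / 0.014205 = -0.140642/0.014205 ≈ -9.9.

μ₀ = -9.9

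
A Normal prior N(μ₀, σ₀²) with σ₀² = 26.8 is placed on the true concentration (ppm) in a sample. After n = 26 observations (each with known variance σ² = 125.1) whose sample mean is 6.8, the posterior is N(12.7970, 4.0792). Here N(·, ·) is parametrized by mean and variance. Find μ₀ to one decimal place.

μ₀ = 46.2

With known observation variance, the Normal–Normal posterior has precision τ_n = τ₀ + n/σ² and mean μ_n = (τ₀μ₀ + (n/σ²)x̄)/τ_n.
Here τ₀ = 1/26.8 = 0.037313 and τ_data = 26/125.1 = 0.207834, so τ_n = 0.245147.
Rearranging for μ₀: μ₀ = (μ_n·τ_n − τ_data·x̄)/τ₀ = (12.7970·0.245147 − 0.207834·6.8) / 0.037313 = 1.723875/0.037313 ≈ 46.2.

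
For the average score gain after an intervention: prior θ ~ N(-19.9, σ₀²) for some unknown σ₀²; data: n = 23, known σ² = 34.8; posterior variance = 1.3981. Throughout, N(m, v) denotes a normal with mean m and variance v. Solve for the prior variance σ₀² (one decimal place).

Posterior precision equals prior precision plus data precision: 1/σ_n² = 1/σ₀² + n/σ².
So 1/σ₀² = 1/1.3981 − 23/34.8 = 0.715256 − 0.660920 = 0.054336.
Hence σ₀² = 1/0.054336 ≈ 18.4.

σ₀² = 18.4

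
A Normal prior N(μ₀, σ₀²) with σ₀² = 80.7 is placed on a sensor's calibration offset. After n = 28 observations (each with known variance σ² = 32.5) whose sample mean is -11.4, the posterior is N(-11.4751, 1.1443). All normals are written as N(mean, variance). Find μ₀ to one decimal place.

μ₀ = -16.7

The posterior mean is a precision-weighted average: μ_n = (τ₀μ₀ + τ_data·x̄)/(τ₀+τ_data), with τ₀=1/σ₀² and τ_data=n/σ².
Here τ₀ = 1/80.7 = 0.012392 and τ_data = 28/32.5 = 0.861538, so τ_n = 0.873930.
Rearranging for μ₀: μ₀ = (μ_n·τ_n − τ_data·x̄)/τ₀ = (-11.4751·0.873930 − 0.861538·-11.4) / 0.012392 = -0.206901/0.012392 ≈ -16.7.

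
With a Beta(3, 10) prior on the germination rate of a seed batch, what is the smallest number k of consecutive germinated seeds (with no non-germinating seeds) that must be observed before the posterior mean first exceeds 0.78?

After k germinated seeds and 0 non-germinating seeds the posterior is Beta(3+k, 10), with mean (3+k)/(3+10+k).
Set (3+k)/(13+k) > 0.78 and solve: k > (0.78·13 − 3)/(1 − 0.78) = 32.455.
The smallest integer exceeding 32.455 is 33, and checking k=33: (36)/(46) = 0.7826 > 0.78.

k = 33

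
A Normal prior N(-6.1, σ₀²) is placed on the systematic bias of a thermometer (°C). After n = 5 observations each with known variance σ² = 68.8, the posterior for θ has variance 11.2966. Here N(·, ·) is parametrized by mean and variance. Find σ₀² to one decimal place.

Posterior precision equals prior precision plus data precision: 1/σ_n² = 1/σ₀² + n/σ².
So 1/σ₀² = 1/11.2966 − 5/68.8 = 0.088522 − 0.072674 = 0.015848.
Hence σ₀² = 1/0.015848 ≈ 63.1.

σ₀² = 63.1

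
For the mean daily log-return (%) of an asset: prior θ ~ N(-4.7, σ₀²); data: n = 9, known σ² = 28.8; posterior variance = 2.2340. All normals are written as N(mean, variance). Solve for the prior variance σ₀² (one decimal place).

For the Normal–Normal model with known σ², precisions add: τ_n = τ₀ + n/σ².
So 1/σ₀² = 1/2.2340 − 9/28.8 = 0.447628 − 0.312500 = 0.135128.
Hence σ₀² = 1/0.135128 ≈ 7.4.

σ₀² = 7.4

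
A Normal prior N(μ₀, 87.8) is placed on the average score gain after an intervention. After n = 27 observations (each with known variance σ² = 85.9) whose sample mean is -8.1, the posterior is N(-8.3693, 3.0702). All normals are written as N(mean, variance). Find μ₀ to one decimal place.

With known observation variance, the Normal–Normal posterior has precision τ_n = τ₀ + n/σ² and mean μ_n = (τ₀μ₀ + (n/σ²)x̄)/τ_n.
Here τ₀ = 1/87.8 = 0.011390 and τ_data = 27/85.9 = 0.314319, so τ_n = 0.325709.
Rearranging for μ₀: μ₀ = (μ_n·τ_n − τ_data·x̄)/τ₀ = (-8.3693·0.325709 − 0.314319·-8.1) / 0.011390 = -0.179972/0.011390 ≈ -15.8.

μ₀ = -15.8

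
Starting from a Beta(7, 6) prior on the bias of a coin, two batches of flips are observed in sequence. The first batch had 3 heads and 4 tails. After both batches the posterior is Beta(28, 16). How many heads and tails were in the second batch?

Sequential conjugate updates are equivalent to a single update on the pooled data, so total successes = posterior α − prior α and total failures = posterior β − prior β.
Total across both batches: 28−7=21 heads, 16−6=10 tails.
Subtract the first batch: 21−3=18 heads and 10−4=6 tails.

18 heads and 6 tails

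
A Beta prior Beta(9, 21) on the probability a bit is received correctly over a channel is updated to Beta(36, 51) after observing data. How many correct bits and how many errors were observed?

Under Beta–binomial conjugacy the posterior parameters are (α+s, β+f).
So s = 36 − 9 = 27 and f = 51 − 21 = 30.

27 correct bits and 30 errors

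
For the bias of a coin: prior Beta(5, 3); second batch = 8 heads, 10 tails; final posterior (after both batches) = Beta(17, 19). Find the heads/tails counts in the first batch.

Because Beta–binomial updating is additive in the counts, the combined data contributed (α_post−α_prior, β_post−β_prior) successes and failures.
Total across both batches: 17−5=12 heads, 19−3=16 tails.
Subtract the second batch: 12−8=4 heads and 16−10=6 tails.

4 heads and 6 tails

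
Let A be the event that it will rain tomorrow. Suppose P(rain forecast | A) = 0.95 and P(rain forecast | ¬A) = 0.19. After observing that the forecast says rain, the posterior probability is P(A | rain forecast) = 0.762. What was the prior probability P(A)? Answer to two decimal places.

Bayes' rule in odds form gives O(A|E) = O(A)·[P(E|A)/P(E|¬A)], hence O(A) = O(A|E)/LR.
Posterior odds = 0.762/(1−0.762) = 3.2017. LR = 0.95/0.19 = 5.0000.
Prior odds = 3.2017/5.0000 = 0.6403, so P(A) = 0.6403/(1+0.6403) ≈ 0.39.

P(A) = 0.39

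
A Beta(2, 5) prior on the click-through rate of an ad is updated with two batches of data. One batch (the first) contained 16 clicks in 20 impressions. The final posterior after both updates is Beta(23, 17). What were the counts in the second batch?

5 clicks and 8 non-clicks

Sequential conjugate updates are equivalent to a single update on the pooled data, so total successes = posterior α − prior α and total failures = posterior β − prior β.
Total across both batches: 23−2=21 clicks, 17−5=12 non-clicks.
Subtract the first batch: 21−16=5 clicks and 12−4=8 non-clicks.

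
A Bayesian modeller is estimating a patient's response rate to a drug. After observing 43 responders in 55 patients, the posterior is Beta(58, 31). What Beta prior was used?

Beta(15, 19)

Beta is conjugate to the binomial likelihood: posterior = Beta(α+s, β+f).
Subtract the data counts: 58−43=15, 31−12=19.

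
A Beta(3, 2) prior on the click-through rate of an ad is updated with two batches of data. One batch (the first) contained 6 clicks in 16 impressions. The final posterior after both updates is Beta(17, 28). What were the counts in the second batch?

8 clicks and 16 non-clicks

Sequential conjugate updates are equivalent to a single update on the pooled data, so total successes = posterior α − prior α and total failures = posterior β − prior β.
Total across both batches: 17−3=14 clicks, 28−2=26 non-clicks.
Subtract the first batch: 14−6=8 clicks and 26−10=16 non-clicks.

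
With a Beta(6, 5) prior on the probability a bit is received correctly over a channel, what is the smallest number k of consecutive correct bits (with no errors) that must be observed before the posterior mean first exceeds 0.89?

After k correct bits and 0 errors the posterior is Beta(6+k, 5), with mean (6+k)/(6+5+k).
Set (6+k)/(11+k) > 0.89 and solve: k > (0.89·11 − 6)/(1 − 0.89) = 34.455.
The smallest integer exceeding 34.455 is 35, and checking k=35: (41)/(46) = 0.8913 > 0.89.

k = 35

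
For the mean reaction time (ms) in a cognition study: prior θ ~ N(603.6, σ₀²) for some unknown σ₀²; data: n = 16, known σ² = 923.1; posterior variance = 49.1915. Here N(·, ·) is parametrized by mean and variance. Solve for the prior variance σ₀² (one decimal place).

σ₀² = 333.8

Posterior precision equals prior precision plus data precision: 1/σ_n² = 1/σ₀² + n/σ².
So 1/σ₀² = 1/49.1915 − 16/923.1 = 0.020329 − 0.017333 = 0.002996.
Hence σ₀² = 1/0.002996 ≈ 333.8.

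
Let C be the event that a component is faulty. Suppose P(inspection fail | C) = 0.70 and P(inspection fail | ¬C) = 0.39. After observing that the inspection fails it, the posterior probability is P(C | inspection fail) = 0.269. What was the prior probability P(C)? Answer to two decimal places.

In odds form, posterior odds = prior odds × likelihood ratio, so prior odds = posterior odds ÷ LR.
Posterior odds = 0.269/(1−0.269) = 0.3680. LR = 0.70/0.39 = 1.7949.
Prior odds = 0.3680/1.7949 = 0.2050, so P(C) = 0.2050/(1+0.2050) ≈ 0.17.

P(C) = 0.17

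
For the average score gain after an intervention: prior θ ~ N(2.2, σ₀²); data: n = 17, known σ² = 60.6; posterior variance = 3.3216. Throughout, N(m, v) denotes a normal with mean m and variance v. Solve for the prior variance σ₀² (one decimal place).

Posterior precision equals prior precision plus data precision: 1/σ_n² = 1/σ₀² + n/σ².
So 1/σ₀² = 1/3.3216 − 17/60.6 = 0.301060 − 0.280528 = 0.020532.
Hence σ₀² = 1/0.020532 ≈ 48.7.

σ₀² = 48.7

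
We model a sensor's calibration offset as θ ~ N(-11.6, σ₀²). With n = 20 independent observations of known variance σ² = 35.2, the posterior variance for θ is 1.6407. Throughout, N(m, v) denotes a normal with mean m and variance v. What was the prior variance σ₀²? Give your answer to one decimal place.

For the Normal–Normal model with known σ², precisions add: τ_n = τ₀ + n/σ².
So 1/σ₀² = 1/1.6407 − 20/35.2 = 0.609496 − 0.568182 = 0.041314.
Hence σ₀² = 1/0.041314 ≈ 24.2.

σ₀² = 24.2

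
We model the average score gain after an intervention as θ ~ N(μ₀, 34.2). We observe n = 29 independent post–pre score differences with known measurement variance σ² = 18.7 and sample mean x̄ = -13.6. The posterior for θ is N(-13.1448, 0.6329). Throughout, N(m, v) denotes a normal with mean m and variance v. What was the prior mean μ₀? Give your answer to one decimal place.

μ₀ = 11.0

The posterior mean is a precision-weighted average: μ_n = (τ₀μ₀ + τ_data·x̄)/(τ₀+τ_data), with τ₀=1/σ₀² and τ_data=n/σ².
Here τ₀ = 1/34.2 = 0.029240 and τ_data = 29/18.7 = 1.550802, so τ_n = 1.580042.
Rearranging for μ₀: μ₀ = (μ_n·τ_n − τ_data·x̄)/τ₀ = (-13.1448·1.580042 − 1.550802·-13.6) / 0.029240 = 0.321571/0.029240 ≈ 11.0.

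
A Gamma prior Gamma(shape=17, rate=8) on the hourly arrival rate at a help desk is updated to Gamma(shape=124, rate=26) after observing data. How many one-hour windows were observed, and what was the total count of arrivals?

n = 18 one-hour windows with total 107 arrivals

Gamma–Poisson conjugacy: posterior shape = α + Σxᵢ, posterior rate = β + n.
Matching: Σxᵢ = 124 − 17 = 107 and n = 26 − 8 = 18.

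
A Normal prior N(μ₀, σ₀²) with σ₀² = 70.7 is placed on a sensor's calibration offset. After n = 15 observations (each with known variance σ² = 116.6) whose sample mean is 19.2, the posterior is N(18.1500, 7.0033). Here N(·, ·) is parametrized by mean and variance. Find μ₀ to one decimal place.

With known observation variance, the Normal–Normal posterior has precision τ_n = τ₀ + n/σ² and mean μ_n = (τ₀μ₀ + (n/σ²)x̄)/τ_n.
Here τ₀ = 1/70.7 = 0.014144 and τ_data = 15/116.6 = 0.128645, so τ_n = 0.142789.
Rearranging for μ₀: μ₀ = (μ_n·τ_n − τ_data·x̄)/τ₀ = (18.1500·0.142789 − 0.128645·19.2) / 0.014144 = 0.121636/0.014144 ≈ 8.6.

μ₀ = 8.6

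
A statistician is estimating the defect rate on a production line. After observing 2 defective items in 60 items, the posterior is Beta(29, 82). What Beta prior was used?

A Beta(α, β) prior with s successes and f failures in binomial data gives a Beta(α+s, β+f) posterior.
So α = 29 − 2 = 27 and β = 82 − 58 = 24.

Beta(27, 24)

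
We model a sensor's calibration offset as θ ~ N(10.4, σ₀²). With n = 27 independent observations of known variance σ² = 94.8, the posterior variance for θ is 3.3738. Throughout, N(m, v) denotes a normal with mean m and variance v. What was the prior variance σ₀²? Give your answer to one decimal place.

σ₀² = 86.3

For the Normal–Normal model with known σ², precisions add: τ_n = τ₀ + n/σ².
So 1/σ₀² = 1/3.3738 − 27/94.8 = 0.296402 − 0.284810 = 0.011592.
Hence σ₀² = 1/0.011592 ≈ 86.3.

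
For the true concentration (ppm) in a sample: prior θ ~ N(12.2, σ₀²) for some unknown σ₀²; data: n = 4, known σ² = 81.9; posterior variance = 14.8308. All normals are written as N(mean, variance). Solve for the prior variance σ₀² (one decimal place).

For the Normal–Normal model with known σ², precisions add: τ_n = τ₀ + n/σ².
So 1/σ₀² = 1/14.8308 − 4/81.9 = 0.067427 − 0.048840 = 0.018587.
Hence σ₀² = 1/0.018587 ≈ 53.8.

σ₀² = 53.8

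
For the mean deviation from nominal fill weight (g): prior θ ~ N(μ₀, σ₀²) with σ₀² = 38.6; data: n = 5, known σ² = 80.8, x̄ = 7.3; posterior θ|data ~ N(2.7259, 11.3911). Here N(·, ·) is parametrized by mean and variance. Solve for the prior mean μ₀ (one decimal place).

With known observation variance, the Normal–Normal posterior has precision τ_n = τ₀ + n/σ² and mean μ_n = (τ₀μ₀ + (n/σ²)x̄)/τ_n.
Here τ₀ = 1/38.6 = 0.025907 and τ_data = 5/80.8 = 0.061881, so τ_n = 0.087788.
Rearranging for μ₀: μ₀ = (μ_n·τ_n − τ_data·x̄)/τ₀ = (2.7259·0.087788 − 0.061881·7.3) / 0.025907 = -0.212430/0.025907 ≈ -8.2.

μ₀ = -8.2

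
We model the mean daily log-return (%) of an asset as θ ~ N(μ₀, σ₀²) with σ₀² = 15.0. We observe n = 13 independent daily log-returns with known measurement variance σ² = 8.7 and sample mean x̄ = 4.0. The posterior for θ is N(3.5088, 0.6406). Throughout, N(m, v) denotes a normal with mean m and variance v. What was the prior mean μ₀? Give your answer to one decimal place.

μ₀ = -7.5

The posterior mean is a precision-weighted average: μ_n = (τ₀μ₀ + τ_data·x̄)/(τ₀+τ_data), with τ₀=1/σ₀² and τ_data=n/σ².
Here τ₀ = 1/15.0 = 0.066667 and τ_data = 13/8.7 = 1.494253, so τ_n = 1.560920.
Rearranging for μ₀: μ₀ = (μ_n·τ_n − τ_data·x̄)/τ₀ = (3.5088·1.560920 − 1.494253·4.0) / 0.066667 = -0.500056/0.066667 ≈ -7.5.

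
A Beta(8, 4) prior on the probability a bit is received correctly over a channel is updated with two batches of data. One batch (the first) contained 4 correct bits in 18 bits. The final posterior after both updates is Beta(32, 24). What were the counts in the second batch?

20 correct bits and 6 errors

Because Beta–binomial updating is additive in the counts, the combined data contributed (α_post−α_prior, β_post−β_prior) successes and failures.
Total across both batches: 32−8=24 correct bits, 24−4=20 errors.
Subtract the first batch: 24−4=20 correct bits and 20−14=6 errors.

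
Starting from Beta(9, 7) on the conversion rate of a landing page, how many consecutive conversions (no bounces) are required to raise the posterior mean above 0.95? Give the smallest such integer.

After k conversions and 0 bounces the posterior is Beta(9+k, 7), with mean (9+k)/(9+7+k).
Set (9+k)/(16+k) > 0.95 and solve: k > (0.95·16 − 9)/(1 − 0.95) = 124.000.
The smallest integer exceeding 124.000 is 125.

k = 125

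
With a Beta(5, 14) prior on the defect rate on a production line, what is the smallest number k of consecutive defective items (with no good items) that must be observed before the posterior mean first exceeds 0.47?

After k defective items and 0 good items the posterior is Beta(5+k, 14), with mean (5+k)/(5+14+k).
Set (5+k)/(19+k) > 0.47 and solve: k > (0.47·19 − 5)/(1 − 0.47) = 7.415.
The smallest integer exceeding 7.415 is 8.

k = 8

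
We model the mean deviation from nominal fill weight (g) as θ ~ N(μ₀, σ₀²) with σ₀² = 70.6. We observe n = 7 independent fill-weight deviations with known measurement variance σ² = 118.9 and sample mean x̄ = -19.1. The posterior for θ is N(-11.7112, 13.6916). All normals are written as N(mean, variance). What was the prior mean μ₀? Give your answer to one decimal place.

μ₀ = 19.0

With known observation variance, the Normal–Normal posterior has precision τ_n = τ₀ + n/σ² and mean μ_n = (τ₀μ₀ + (n/σ²)x̄)/τ_n.
Here τ₀ = 1/70.6 = 0.014164 and τ_data = 7/118.9 = 0.058873, so τ_n = 0.073037.
Rearranging for μ₀: μ₀ = (μ_n·τ_n − τ_data·x̄)/τ₀ = (-11.7112·0.073037 − 0.058873·-19.1) / 0.014164 = 0.269123/0.014164 ≈ 19.0.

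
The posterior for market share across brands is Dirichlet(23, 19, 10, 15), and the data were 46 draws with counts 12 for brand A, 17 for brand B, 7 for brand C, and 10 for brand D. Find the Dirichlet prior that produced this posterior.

Dirichlet(11, 2, 3, 5)

For a Dirichlet(α) prior with multinomial counts c, the posterior is Dirichlet(α + c) componentwise.
Subtract each count from the matching posterior parameter: 23−12=11, 19−17=2, 10−7=3, 15−10=5.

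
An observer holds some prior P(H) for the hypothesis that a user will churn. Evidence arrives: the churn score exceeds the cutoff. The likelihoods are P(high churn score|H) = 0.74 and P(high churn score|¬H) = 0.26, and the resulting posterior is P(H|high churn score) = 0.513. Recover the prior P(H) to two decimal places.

Bayes' rule in odds form gives O(H|E) = O(H)·[P(E|H)/P(E|¬H)], hence O(H) = O(H|E)/LR.
Posterior odds = 0.513/(1−0.513) = 1.0534. LR = 0.74/0.26 = 2.8462.
Prior odds = 1.0534/2.8462 = 0.3701, so P(H) = 0.3701/(1+0.3701) ≈ 0.27.

P(H) = 0.27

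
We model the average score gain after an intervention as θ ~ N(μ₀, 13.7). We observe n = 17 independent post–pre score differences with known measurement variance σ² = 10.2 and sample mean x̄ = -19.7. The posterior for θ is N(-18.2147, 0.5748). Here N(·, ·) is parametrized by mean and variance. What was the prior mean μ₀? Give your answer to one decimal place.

μ₀ = 15.7

With known observation variance, the Normal–Normal posterior has precision τ_n = τ₀ + n/σ² and mean μ_n = (τ₀μ₀ + (n/σ²)x̄)/τ_n.
Here τ₀ = 1/13.7 = 0.072993 and τ_data = 17/10.2 = 1.666667, so τ_n = 1.739660.
Rearranging for μ₀: μ₀ = (μ_n·τ_n − τ_data·x̄)/τ₀ = (-18.2147·1.739660 − 1.666667·-19.7) / 0.072993 = 1.145955/0.072993 ≈ 15.7.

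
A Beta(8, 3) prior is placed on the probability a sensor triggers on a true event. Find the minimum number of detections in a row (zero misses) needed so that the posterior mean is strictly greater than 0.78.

After k detections and 0 misses the posterior is Beta(8+k, 3), with mean (8+k)/(8+3+k).
Set (8+k)/(11+k) > 0.78 and solve: k > (0.78·11 − 8)/(1 − 0.78) = 2.636.
The smallest integer exceeding 2.636 is 3, and checking k=3: (11)/(14) = 0.7857 > 0.78.

k = 3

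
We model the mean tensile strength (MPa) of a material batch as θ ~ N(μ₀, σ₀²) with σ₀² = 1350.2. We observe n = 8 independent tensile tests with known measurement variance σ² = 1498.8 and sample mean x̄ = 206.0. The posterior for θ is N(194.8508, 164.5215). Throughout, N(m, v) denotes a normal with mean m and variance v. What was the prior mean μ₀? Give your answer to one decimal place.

With known observation variance, the Normal–Normal posterior has precision τ_n = τ₀ + n/σ² and mean μ_n = (τ₀μ₀ + (n/σ²)x̄)/τ_n.
Here τ₀ = 1/1350.2 = 0.000741 and τ_data = 8/1498.8 = 0.005338, so τ_n = 0.006079.
Rearranging for μ₀: μ₀ = (μ_n·τ_n − τ_data·x̄)/τ₀ = (194.8508·0.006079 − 0.005338·206.0) / 0.000741 = 0.084870/0.000741 ≈ 114.5.

μ₀ = 114.5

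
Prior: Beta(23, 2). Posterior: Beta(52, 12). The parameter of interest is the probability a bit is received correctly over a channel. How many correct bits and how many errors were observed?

Beta is conjugate to the binomial likelihood: posterior = Beta(α+s, β+f).
So s = 52 − 23 = 29 and f = 12 − 2 = 10.

29 correct bits and 10 errors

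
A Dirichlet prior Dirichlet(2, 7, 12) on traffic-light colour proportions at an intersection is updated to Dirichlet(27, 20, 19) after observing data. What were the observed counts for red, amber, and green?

For a Dirichlet(α) prior with multinomial counts c, the posterior is Dirichlet(α + c) componentwise.
Counts are posterior − prior componentwise: 27−2=25, 20−7=13, 19−12=7.

counts (25, 13, 7)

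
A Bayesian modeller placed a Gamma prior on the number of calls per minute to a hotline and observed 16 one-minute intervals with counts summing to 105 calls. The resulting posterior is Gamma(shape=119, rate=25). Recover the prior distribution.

Gamma(shape=14, rate=9)

A Gamma(α, β) prior (rate parametrization) on a Poisson rate with n observations summing to S gives posterior Gamma(α+S, β+n).
So α = 119 − 105 = 14 and β = 25 − 16 = 9.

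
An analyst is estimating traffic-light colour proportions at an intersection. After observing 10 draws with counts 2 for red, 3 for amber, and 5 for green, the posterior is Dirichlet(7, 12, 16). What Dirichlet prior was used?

For a Dirichlet(α) prior with multinomial counts c, the posterior is Dirichlet(α + c) componentwise.
Subtract each count from the matching posterior parameter: 7−2=5, 12−3=9, 16−5=11.

Dirichlet(5, 9, 11)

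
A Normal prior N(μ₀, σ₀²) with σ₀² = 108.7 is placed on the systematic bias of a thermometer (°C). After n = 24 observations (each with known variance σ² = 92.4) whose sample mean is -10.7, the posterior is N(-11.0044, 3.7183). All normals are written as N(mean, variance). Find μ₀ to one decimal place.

μ₀ = -19.6

The posterior mean is a precision-weighted average: μ_n = (τ₀μ₀ + τ_data·x̄)/(τ₀+τ_data), with τ₀=1/σ₀² and τ_data=n/σ².
Here τ₀ = 1/108.7 = 0.009200 and τ_data = 24/92.4 = 0.259740, so τ_n = 0.268940.
Rearranging for μ₀: μ₀ = (μ_n·τ_n − τ_data·x̄)/τ₀ = (-11.0044·0.268940 − 0.259740·-10.7) / 0.009200 = -0.180305/0.009200 ≈ -19.6.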